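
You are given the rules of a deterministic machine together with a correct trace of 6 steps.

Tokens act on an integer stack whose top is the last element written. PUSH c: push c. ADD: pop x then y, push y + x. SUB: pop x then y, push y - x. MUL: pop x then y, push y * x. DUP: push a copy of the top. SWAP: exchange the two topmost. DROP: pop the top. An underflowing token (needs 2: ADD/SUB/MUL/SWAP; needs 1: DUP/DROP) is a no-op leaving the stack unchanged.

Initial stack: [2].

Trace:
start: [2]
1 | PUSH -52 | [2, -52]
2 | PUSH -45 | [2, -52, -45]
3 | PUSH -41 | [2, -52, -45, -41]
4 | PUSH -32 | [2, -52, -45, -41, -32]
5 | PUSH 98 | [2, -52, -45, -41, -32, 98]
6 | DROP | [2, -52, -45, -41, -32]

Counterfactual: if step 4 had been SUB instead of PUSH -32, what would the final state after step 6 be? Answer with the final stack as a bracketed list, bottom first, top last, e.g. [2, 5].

[2, -52, -4]

(re-executing from step 4 with the substitution; state before step 4: [2, -52, -45, -41])
4 | SUB | [2, -52, -4]
5 | PUSH 98 | [2, -52, -4, 98]
6 | DROP | [2, -52, -4]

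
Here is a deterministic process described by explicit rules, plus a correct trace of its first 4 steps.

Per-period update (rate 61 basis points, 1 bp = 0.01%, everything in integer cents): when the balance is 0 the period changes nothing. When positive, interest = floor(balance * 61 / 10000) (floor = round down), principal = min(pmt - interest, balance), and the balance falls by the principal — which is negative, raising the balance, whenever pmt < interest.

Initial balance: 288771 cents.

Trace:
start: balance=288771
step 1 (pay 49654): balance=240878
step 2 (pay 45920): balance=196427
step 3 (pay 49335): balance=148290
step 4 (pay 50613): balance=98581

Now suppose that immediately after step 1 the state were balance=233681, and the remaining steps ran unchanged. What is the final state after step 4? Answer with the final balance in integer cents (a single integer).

91252

state after step 1 := balance=233681
step 2 (pay 45920): balance=189186
step 3 (pay 49335): balance=141005
step 4 (pay 50613): balance=91252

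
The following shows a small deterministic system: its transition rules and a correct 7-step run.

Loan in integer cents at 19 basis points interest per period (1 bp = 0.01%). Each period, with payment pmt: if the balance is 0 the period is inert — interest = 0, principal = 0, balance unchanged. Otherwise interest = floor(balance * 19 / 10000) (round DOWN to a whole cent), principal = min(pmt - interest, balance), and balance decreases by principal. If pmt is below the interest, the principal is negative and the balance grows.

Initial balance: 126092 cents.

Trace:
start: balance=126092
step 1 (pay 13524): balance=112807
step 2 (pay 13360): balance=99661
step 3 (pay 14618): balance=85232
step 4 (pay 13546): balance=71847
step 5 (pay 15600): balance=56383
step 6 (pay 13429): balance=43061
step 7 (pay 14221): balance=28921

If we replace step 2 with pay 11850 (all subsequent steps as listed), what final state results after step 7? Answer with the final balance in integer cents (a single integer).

(re-executing from step 2 with the substitution; state before step 2: balance=112807)
step 2 (pay 11850): balance=101171
step 3 (pay 14618): balance=86745
step 4 (pay 13546): balance=73363
step 5 (pay 15600): balance=57902
step 6 (pay 13429): balance=44583
step 7 (pay 14221): balance=30446

30446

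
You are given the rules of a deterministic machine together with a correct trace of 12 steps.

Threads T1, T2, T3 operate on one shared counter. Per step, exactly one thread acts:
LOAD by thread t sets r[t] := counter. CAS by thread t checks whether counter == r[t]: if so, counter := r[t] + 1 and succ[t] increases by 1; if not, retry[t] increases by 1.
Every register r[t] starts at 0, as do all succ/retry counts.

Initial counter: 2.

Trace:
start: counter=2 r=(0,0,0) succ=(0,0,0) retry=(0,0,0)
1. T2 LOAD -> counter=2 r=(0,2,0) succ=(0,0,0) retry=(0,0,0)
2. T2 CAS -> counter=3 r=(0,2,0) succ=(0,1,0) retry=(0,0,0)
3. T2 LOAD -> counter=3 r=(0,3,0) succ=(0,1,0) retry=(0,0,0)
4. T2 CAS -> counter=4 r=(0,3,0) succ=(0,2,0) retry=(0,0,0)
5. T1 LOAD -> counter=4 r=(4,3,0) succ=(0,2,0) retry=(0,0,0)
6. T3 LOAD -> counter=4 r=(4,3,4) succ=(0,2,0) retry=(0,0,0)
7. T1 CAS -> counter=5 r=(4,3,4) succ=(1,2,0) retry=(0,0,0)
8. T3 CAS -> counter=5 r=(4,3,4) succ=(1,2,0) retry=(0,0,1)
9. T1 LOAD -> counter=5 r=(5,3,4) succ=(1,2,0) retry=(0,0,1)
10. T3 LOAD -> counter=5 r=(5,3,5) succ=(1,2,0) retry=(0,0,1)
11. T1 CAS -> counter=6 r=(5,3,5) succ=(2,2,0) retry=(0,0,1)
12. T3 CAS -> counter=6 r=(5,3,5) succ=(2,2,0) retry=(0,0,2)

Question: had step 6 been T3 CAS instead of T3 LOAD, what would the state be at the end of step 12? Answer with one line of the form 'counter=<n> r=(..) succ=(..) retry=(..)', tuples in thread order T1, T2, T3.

counter=6 r=(5,3,5) succ=(2,2,0) retry=(0,0,3)

(re-executing from step 6 with the substitution; state before step 6: counter=4 r=(4,3,0) succ=(0,2,0) retry=(0,0,0))
6. T3 CAS -> counter=4 r=(4,3,0) succ=(0,2,0) retry=(0,0,1)
7. T1 CAS -> counter=5 r=(4,3,0) succ=(1,2,0) retry=(0,0,1)
8. T3 CAS -> counter=5 r=(4,3,0) succ=(1,2,0) retry=(0,0,2)
9. T1 LOAD -> counter=5 r=(5,3,0) succ=(1,2,0) retry=(0,0,2)
10. T3 LOAD -> counter=5 r=(5,3,5) succ=(1,2,0) retry=(0,0,2)
11. T1 CAS -> counter=6 r=(5,3,5) succ=(2,2,0) retry=(0,0,2)
12. T3 CAS -> counter=6 r=(5,3,5) succ=(2,2,0) retry=(0,0,3)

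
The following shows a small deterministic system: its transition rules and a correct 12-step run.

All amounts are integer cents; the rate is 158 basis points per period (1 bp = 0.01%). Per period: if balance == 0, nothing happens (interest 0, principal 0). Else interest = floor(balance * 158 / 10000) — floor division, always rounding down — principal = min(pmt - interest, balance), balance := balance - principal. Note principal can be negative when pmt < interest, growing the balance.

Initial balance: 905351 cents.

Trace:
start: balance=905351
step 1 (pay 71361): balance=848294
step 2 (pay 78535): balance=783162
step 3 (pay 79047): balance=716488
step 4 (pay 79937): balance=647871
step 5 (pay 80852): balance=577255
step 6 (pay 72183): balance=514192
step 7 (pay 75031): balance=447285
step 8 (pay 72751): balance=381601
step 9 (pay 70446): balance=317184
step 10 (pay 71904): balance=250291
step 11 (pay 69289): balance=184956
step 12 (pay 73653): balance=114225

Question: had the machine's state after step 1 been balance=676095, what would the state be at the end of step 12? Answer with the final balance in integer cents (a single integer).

0

state after step 1 := balance=676095
step 2 (pay 78535): balance=608242
step 3 (pay 79047): balance=538805
step 4 (pay 79937): balance=467381
step 5 (pay 80852): balance=393913
step 6 (pay 72183): balance=327953
step 7 (pay 75031): balance=258103
step 8 (pay 72751): balance=189430
step 9 (pay 70446): balance=121976
step 10 (pay 71904): balance=51999
step 11 (pay 69289): balance=0
step 12 (pay 73653): balance=0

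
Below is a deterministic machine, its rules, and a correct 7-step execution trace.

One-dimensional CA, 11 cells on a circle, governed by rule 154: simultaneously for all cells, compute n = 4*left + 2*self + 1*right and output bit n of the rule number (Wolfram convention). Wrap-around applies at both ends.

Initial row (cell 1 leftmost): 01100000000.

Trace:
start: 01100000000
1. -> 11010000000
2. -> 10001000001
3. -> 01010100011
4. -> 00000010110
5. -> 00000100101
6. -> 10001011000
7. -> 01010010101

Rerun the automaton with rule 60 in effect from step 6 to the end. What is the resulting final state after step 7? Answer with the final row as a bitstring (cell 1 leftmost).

01000101100

(re-executing steps 6..7 under rule 60; state before step 6: 00000100101)
6. -> 10000110111
7. -> 01000101100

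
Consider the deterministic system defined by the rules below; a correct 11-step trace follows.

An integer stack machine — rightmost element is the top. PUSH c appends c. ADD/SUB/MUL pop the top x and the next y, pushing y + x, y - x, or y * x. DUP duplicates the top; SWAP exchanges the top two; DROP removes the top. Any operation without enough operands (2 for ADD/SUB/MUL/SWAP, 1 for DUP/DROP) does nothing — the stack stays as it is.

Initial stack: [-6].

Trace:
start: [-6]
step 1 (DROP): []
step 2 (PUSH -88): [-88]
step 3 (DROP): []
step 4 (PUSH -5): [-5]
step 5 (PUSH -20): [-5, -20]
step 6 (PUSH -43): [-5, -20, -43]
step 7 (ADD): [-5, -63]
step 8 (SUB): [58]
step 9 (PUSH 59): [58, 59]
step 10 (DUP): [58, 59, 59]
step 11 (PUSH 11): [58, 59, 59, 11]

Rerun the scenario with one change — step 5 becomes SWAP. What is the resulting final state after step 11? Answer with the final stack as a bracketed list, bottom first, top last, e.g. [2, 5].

(re-executing from step 5 with the substitution; state before step 5: [-5])
step 5 (SWAP): [-5]
step 6 (PUSH -43): [-5, -43]
step 7 (ADD): [-48]
step 8 (SUB): [-48]
step 9 (PUSH 59): [-48, 59]
step 10 (DUP): [-48, 59, 59]
step 11 (PUSH 11): [-48, 59, 59, 11]

[-48, 59, 59, 11]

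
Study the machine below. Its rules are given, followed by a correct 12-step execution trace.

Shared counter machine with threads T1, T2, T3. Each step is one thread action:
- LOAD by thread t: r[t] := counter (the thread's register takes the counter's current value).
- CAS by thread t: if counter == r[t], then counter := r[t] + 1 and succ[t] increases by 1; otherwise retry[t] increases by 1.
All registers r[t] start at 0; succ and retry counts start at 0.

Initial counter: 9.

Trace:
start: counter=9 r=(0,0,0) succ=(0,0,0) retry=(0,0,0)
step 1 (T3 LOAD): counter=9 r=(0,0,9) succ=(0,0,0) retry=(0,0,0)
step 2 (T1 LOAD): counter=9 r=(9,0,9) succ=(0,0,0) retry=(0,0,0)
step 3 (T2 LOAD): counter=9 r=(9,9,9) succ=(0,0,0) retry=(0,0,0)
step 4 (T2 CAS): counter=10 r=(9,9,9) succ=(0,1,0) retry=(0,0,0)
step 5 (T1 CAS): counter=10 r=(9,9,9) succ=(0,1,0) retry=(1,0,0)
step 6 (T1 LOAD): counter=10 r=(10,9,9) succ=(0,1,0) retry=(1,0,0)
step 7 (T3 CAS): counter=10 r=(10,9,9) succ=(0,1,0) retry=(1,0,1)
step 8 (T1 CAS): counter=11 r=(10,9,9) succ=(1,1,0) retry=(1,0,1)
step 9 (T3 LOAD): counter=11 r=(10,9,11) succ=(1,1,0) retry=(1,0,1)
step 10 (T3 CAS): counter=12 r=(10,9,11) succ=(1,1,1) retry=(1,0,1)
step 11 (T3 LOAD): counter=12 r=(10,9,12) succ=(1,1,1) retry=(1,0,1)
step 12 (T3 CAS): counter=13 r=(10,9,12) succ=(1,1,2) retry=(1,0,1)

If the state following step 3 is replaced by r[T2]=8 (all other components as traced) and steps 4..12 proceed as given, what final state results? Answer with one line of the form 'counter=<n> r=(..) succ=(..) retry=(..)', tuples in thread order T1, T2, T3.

counter=13 r=(10,8,12) succ=(2,0,2) retry=(0,1,1)

state after step 3 := counter=9 r=(9,8,9) succ=(0,0,0) retry=(0,0,0)
step 4 (T2 CAS): counter=9 r=(9,8,9) succ=(0,0,0) retry=(0,1,0)
step 5 (T1 CAS): counter=10 r=(9,8,9) succ=(1,0,0) retry=(0,1,0)
step 6 (T1 LOAD): counter=10 r=(10,8,9) succ=(1,0,0) retry=(0,1,0)
step 7 (T3 CAS): counter=10 r=(10,8,9) succ=(1,0,0) retry=(0,1,1)
step 8 (T1 CAS): counter=11 r=(10,8,9) succ=(2,0,0) retry=(0,1,1)
step 9 (T3 LOAD): counter=11 r=(10,8,11) succ=(2,0,0) retry=(0,1,1)
step 10 (T3 CAS): counter=12 r=(10,8,11) succ=(2,0,1) retry=(0,1,1)
step 11 (T3 LOAD): counter=12 r=(10,8,12) succ=(2,0,1) retry=(0,1,1)
step 12 (T3 CAS): counter=13 r=(10,8,12) succ=(2,0,2) retry=(0,1,1)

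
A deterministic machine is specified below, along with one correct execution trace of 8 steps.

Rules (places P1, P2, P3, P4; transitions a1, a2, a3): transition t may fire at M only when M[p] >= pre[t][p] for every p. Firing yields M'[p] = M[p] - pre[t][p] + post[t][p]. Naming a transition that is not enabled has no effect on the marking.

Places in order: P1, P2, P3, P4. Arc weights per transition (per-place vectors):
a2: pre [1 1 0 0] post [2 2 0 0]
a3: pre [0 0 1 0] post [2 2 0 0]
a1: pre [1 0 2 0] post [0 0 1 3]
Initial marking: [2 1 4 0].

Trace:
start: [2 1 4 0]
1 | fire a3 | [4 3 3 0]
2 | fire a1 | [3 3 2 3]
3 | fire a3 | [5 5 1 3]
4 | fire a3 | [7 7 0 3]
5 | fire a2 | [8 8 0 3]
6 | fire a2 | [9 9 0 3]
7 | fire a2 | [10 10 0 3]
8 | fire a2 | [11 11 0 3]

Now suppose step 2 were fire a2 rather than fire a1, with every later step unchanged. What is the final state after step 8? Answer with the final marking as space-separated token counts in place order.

13 12 1 0

(re-executing from step 2 with the substitution; state before step 2: [4 3 3 0])
2 | fire a2 | [5 4 3 0]
3 | fire a3 | [7 6 2 0]
4 | fire a3 | [9 8 1 0]
5 | fire a2 | [10 9 1 0]
6 | fire a2 | [11 10 1 0]
7 | fire a2 | [12 11 1 0]
8 | fire a2 | [13 12 1 0]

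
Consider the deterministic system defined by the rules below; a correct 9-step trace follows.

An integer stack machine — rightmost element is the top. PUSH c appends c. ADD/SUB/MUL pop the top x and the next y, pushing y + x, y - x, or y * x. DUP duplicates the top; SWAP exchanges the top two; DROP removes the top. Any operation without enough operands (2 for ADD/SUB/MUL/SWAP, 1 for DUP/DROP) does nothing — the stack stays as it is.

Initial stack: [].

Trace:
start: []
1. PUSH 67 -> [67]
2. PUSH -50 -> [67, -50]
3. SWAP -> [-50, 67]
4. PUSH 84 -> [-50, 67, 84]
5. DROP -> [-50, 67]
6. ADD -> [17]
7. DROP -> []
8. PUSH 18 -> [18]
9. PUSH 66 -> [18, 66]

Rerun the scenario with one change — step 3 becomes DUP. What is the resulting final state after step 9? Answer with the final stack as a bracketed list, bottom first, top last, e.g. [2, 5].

(re-executing from step 3 with the substitution; state before step 3: [67, -50])
3. DUP -> [67, -50, -50]
4. PUSH 84 -> [67, -50, -50, 84]
5. DROP -> [67, -50, -50]
6. ADD -> [67, -100]
7. DROP -> [67]
8. PUSH 18 -> [67, 18]
9. PUSH 66 -> [67, 18, 66]

[67, 18, 66]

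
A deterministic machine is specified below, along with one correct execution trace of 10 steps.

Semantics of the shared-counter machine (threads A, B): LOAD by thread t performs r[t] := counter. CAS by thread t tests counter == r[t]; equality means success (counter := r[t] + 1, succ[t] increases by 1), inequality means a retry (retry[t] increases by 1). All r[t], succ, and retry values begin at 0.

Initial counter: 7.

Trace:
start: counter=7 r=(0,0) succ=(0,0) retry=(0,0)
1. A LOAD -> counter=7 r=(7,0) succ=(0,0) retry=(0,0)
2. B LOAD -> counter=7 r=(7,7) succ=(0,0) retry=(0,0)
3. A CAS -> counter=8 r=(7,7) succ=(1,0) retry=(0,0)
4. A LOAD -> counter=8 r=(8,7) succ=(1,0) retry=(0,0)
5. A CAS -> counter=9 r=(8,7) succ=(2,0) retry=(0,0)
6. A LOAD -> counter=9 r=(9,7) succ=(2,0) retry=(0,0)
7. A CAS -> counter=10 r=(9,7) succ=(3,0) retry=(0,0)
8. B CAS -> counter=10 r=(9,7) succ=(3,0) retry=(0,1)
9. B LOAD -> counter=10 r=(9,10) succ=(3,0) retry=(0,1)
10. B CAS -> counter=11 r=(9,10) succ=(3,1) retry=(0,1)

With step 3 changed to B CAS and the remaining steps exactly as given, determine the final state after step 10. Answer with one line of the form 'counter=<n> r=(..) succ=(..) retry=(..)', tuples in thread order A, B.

(re-executing from step 3 with the substitution; state before step 3: counter=7 r=(7,7) succ=(0,0) retry=(0,0))
3. B CAS -> counter=8 r=(7,7) succ=(0,1) retry=(0,0)
4. A LOAD -> counter=8 r=(8,7) succ=(0,1) retry=(0,0)
5. A CAS -> counter=9 r=(8,7) succ=(1,1) retry=(0,0)
6. A LOAD -> counter=9 r=(9,7) succ=(1,1) retry=(0,0)
7. A CAS -> counter=10 r=(9,7) succ=(2,1) retry=(0,0)
8. B CAS -> counter=10 r=(9,7) succ=(2,1) retry=(0,1)
9. B LOAD -> counter=10 r=(9,10) succ=(2,1) retry=(0,1)
10. B CAS -> counter=11 r=(9,10) succ=(2,2) retry=(0,1)

counter=11 r=(9,10) succ=(2,2) retry=(0,1)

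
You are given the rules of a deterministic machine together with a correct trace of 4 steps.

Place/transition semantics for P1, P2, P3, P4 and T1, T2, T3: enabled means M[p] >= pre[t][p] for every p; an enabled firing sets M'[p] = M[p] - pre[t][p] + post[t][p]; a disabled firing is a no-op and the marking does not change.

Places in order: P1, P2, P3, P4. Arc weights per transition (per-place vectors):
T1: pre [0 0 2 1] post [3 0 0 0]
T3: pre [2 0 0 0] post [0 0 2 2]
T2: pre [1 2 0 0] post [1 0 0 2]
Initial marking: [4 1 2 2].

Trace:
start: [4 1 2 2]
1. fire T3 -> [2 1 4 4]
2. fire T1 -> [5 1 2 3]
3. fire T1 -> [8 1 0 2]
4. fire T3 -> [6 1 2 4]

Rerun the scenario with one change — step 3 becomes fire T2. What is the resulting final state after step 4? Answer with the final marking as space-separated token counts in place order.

(re-executing from step 3 with the substitution; state before step 3: [5 1 2 3])
3. fire T2 -> [5 1 2 3]
4. fire T3 -> [3 1 4 5]

3 1 4 5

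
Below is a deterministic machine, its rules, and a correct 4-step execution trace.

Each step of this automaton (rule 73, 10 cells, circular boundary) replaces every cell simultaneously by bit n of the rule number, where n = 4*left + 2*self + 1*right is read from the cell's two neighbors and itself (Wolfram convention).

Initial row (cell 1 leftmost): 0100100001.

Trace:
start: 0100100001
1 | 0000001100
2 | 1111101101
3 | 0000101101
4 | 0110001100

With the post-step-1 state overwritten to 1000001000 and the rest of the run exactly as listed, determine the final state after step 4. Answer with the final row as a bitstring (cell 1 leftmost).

0000000010

state after step 1 := 1000001000
2 | 0011100010
3 | 1010101000
4 | 0000000010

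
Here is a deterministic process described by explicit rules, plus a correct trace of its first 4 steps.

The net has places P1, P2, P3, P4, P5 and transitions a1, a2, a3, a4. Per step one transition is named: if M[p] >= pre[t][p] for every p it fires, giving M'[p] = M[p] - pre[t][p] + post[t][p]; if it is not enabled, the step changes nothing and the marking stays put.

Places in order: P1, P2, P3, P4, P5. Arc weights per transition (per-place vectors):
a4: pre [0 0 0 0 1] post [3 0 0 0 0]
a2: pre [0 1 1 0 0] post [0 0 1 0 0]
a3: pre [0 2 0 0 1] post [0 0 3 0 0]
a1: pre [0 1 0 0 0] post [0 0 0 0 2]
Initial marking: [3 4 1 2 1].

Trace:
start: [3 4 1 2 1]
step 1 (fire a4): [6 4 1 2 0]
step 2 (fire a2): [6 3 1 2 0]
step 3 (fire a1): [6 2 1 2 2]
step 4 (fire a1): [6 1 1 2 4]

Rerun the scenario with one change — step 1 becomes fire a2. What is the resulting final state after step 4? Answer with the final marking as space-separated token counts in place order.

3 0 1 2 5

(re-executing from step 1 with the substitution; state before step 1: [3 4 1 2 1])
step 1 (fire a2): [3 3 1 2 1]
step 2 (fire a2): [3 2 1 2 1]
step 3 (fire a1): [3 1 1 2 3]
step 4 (fire a1): [3 0 1 2 5]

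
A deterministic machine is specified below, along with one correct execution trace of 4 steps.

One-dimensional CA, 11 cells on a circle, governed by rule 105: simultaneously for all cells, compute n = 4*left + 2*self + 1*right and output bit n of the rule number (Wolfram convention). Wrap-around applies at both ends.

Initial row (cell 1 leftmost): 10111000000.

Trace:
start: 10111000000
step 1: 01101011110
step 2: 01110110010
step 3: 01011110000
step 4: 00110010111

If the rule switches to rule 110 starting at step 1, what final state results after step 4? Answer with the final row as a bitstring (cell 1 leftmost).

11111001101

(re-executing steps 1..4 under rule 110; state before step 1: 10111000000)
step 1: 11101000001
step 2: 00111000011
step 3: 01101000111
step 4: 11111001101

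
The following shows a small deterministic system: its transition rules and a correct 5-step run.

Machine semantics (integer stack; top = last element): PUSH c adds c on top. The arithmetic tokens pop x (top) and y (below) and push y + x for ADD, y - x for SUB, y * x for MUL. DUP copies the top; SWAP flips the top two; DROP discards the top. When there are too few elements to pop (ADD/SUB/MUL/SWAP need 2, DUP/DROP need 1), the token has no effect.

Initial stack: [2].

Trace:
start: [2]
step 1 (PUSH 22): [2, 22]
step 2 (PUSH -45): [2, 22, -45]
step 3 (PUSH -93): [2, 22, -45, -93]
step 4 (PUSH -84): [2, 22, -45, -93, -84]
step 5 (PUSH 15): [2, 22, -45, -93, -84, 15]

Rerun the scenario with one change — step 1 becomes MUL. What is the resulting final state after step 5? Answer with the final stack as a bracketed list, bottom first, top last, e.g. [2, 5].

[2, -45, -93, -84, 15]

(re-executing from step 1 with the substitution; state before step 1: [2])
step 1 (MUL): [2]
step 2 (PUSH -45): [2, -45]
step 3 (PUSH -93): [2, -45, -93]
step 4 (PUSH -84): [2, -45, -93, -84]
step 5 (PUSH 15): [2, -45, -93, -84, 15]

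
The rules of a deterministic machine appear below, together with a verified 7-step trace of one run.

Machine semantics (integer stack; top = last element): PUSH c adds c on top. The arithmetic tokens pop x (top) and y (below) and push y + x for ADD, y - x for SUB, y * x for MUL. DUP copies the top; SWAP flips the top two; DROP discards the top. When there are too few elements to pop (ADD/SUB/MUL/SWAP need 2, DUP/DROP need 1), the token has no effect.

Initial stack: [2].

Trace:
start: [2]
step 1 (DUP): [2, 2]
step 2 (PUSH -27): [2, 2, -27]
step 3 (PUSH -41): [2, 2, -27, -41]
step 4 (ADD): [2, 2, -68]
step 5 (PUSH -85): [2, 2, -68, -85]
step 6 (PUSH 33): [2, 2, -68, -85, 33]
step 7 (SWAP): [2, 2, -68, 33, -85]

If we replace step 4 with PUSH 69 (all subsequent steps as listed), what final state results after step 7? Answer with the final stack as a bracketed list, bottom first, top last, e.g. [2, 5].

(re-executing from step 4 with the substitution; state before step 4: [2, 2, -27, -41])
step 4 (PUSH 69): [2, 2, -27, -41, 69]
step 5 (PUSH -85): [2, 2, -27, -41, 69, -85]
step 6 (PUSH 33): [2, 2, -27, -41, 69, -85, 33]
step 7 (SWAP): [2, 2, -27, -41, 69, 33, -85]

[2, 2, -27, -41, 69, 33, -85]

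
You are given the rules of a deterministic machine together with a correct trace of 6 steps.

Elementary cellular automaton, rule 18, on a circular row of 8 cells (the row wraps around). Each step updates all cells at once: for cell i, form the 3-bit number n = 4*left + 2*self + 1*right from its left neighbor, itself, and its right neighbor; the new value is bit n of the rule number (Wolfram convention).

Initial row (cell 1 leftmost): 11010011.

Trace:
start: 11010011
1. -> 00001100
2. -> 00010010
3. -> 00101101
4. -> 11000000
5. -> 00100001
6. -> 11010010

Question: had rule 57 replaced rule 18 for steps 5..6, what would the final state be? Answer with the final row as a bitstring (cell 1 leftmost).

(re-executing steps 5..6 under rule 57; state before step 5: 11000000)
5. -> 10111110
6. -> 01100001

01100001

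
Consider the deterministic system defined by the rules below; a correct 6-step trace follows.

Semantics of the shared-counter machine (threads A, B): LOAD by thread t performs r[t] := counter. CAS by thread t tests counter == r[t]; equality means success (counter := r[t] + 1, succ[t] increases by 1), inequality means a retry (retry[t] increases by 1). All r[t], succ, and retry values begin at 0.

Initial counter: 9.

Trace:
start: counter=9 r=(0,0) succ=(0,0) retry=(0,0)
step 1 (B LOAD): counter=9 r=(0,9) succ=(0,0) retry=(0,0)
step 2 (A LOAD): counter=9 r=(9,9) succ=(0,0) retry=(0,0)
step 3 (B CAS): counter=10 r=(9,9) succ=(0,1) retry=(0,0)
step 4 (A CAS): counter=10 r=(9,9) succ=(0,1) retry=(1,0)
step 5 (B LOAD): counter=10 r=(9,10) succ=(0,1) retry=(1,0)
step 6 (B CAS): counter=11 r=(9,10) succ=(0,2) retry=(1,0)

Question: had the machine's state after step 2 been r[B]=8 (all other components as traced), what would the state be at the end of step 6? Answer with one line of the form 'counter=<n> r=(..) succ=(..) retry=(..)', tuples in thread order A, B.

counter=11 r=(9,10) succ=(1,1) retry=(0,1)

state after step 2 := counter=9 r=(9,8) succ=(0,0) retry=(0,0)
step 3 (B CAS): counter=9 r=(9,8) succ=(0,0) retry=(0,1)
step 4 (A CAS): counter=10 r=(9,8) succ=(1,0) retry=(0,1)
step 5 (B LOAD): counter=10 r=(9,10) succ=(1,0) retry=(0,1)
step 6 (B CAS): counter=11 r=(9,10) succ=(1,1) retry=(0,1)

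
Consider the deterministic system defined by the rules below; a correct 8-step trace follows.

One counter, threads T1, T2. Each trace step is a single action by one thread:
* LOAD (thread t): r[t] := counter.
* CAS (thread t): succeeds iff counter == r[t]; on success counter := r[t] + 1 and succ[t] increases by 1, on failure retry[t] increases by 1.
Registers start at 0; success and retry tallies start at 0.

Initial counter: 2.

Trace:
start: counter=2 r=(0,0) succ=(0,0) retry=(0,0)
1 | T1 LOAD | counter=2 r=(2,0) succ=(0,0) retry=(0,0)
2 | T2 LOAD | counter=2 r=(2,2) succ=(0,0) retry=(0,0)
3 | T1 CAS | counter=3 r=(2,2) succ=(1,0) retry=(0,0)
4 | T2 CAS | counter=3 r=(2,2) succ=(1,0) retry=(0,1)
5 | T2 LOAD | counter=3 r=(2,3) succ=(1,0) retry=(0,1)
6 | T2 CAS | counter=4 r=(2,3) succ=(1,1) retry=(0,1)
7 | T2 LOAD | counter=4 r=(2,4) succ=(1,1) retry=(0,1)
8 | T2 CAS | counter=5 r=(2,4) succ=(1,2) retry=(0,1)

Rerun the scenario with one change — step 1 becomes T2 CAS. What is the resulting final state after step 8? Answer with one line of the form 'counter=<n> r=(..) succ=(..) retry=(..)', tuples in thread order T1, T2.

counter=5 r=(0,4) succ=(0,3) retry=(1,1)

(re-executing from step 1 with the substitution; state before step 1: counter=2 r=(0,0) succ=(0,0) retry=(0,0))
1 | T2 CAS | counter=2 r=(0,0) succ=(0,0) retry=(0,1)
2 | T2 LOAD | counter=2 r=(0,2) succ=(0,0) retry=(0,1)
3 | T1 CAS | counter=2 r=(0,2) succ=(0,0) retry=(1,1)
4 | T2 CAS | counter=3 r=(0,2) succ=(0,1) retry=(1,1)
5 | T2 LOAD | counter=3 r=(0,3) succ=(0,1) retry=(1,1)
6 | T2 CAS | counter=4 r=(0,3) succ=(0,2) retry=(1,1)
7 | T2 LOAD | counter=4 r=(0,4) succ=(0,2) retry=(1,1)
8 | T2 CAS | counter=5 r=(0,4) succ=(0,3) retry=(1,1)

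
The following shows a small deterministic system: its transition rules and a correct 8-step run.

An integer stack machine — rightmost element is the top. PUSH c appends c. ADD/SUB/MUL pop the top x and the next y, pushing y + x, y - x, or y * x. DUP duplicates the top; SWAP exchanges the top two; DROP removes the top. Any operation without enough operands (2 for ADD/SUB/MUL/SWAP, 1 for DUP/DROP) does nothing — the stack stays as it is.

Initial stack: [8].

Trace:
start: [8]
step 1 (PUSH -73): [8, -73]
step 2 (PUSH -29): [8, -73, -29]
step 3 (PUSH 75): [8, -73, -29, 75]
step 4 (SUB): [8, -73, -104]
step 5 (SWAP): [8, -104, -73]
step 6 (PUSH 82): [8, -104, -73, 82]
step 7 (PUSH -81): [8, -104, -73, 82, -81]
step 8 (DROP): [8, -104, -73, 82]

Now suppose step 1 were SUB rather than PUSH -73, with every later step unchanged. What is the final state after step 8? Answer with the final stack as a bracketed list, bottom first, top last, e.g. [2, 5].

[-104, 8, 82]

(re-executing from step 1 with the substitution; state before step 1: [8])
step 1 (SUB): [8]
step 2 (PUSH -29): [8, -29]
step 3 (PUSH 75): [8, -29, 75]
step 4 (SUB): [8, -104]
step 5 (SWAP): [-104, 8]
step 6 (PUSH 82): [-104, 8, 82]
step 7 (PUSH -81): [-104, 8, 82, -81]
step 8 (DROP): [-104, 8, 82]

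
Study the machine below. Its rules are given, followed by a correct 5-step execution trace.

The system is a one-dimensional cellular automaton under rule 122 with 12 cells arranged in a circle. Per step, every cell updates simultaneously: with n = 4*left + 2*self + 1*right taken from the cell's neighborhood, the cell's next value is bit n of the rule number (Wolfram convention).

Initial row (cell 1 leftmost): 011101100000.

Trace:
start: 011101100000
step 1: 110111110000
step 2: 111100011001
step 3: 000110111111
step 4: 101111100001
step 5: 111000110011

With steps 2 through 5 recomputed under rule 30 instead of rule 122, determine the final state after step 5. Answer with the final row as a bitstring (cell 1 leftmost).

111011001000

(re-executing steps 2..5 under rule 30; state before step 2: 110111110000)
step 2: 100100001001
step 3: 011110011111
step 4: 010001110000
step 5: 111011001000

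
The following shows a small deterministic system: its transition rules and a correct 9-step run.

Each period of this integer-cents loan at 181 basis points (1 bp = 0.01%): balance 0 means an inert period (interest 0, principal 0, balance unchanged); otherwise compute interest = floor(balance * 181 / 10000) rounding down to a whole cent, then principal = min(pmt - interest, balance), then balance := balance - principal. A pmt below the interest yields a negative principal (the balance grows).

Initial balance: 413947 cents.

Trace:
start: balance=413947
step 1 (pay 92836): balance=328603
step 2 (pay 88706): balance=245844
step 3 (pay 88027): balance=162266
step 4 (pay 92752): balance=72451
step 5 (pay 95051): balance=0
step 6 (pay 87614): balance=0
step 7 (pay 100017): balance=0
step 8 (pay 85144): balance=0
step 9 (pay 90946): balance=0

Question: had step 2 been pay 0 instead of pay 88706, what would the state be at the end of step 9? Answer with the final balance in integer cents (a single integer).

0

(re-executing from step 2 with the substitution; state before step 2: balance=328603)
step 2 (pay 0): balance=334550
step 3 (pay 88027): balance=252578
step 4 (pay 92752): balance=164397
step 5 (pay 95051): balance=72321
step 6 (pay 87614): balance=0
step 7 (pay 100017): balance=0
step 8 (pay 85144): balance=0
step 9 (pay 90946): balance=0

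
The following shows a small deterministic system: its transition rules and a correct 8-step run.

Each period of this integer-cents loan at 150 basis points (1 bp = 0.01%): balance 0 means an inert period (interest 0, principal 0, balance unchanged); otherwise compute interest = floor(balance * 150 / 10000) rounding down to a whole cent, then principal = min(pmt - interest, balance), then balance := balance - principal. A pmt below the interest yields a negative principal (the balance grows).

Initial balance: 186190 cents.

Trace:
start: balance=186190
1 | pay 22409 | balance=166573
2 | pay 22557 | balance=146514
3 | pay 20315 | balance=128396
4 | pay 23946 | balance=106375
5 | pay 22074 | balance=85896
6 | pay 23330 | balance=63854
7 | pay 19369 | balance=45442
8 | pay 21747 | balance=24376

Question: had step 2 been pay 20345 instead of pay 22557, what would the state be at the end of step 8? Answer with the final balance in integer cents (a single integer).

(re-executing from step 2 with the substitution; state before step 2: balance=166573)
2 | pay 20345 | balance=148726
3 | pay 20315 | balance=130641
4 | pay 23946 | balance=108654
5 | pay 22074 | balance=88209
6 | pay 23330 | balance=66202
7 | pay 19369 | balance=47826
8 | pay 21747 | balance=26796

26796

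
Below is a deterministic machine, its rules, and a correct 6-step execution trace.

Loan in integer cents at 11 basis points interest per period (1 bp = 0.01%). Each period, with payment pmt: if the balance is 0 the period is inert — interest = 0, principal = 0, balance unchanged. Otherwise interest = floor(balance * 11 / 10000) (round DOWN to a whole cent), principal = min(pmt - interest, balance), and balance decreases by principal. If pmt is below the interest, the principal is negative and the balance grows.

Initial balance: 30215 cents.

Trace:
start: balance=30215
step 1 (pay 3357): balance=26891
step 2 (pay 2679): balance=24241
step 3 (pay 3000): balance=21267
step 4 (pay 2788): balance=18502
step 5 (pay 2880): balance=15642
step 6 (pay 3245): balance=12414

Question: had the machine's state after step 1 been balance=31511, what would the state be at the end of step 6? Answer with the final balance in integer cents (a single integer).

17059

state after step 1 := balance=31511
step 2 (pay 2679): balance=28866
step 3 (pay 3000): balance=25897
step 4 (pay 2788): balance=23137
step 5 (pay 2880): balance=20282
step 6 (pay 3245): balance=17059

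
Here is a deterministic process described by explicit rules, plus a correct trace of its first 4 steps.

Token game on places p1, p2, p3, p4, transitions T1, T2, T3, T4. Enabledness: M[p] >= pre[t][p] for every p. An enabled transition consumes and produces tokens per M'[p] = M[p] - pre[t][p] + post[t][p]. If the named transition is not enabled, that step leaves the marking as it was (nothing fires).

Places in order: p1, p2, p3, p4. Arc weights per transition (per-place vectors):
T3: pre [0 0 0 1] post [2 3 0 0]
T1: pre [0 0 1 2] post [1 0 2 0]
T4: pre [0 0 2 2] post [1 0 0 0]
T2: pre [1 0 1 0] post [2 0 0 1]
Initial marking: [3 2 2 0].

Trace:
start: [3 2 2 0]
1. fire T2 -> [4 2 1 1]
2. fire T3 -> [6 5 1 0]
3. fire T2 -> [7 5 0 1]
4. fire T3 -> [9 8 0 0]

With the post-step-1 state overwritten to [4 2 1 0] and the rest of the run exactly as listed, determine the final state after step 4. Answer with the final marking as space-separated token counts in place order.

7 5 0 0

state after step 1 := [4 2 1 0]
2. fire T3 -> [4 2 1 0]
3. fire T2 -> [5 2 0 1]
4. fire T3 -> [7 5 0 0]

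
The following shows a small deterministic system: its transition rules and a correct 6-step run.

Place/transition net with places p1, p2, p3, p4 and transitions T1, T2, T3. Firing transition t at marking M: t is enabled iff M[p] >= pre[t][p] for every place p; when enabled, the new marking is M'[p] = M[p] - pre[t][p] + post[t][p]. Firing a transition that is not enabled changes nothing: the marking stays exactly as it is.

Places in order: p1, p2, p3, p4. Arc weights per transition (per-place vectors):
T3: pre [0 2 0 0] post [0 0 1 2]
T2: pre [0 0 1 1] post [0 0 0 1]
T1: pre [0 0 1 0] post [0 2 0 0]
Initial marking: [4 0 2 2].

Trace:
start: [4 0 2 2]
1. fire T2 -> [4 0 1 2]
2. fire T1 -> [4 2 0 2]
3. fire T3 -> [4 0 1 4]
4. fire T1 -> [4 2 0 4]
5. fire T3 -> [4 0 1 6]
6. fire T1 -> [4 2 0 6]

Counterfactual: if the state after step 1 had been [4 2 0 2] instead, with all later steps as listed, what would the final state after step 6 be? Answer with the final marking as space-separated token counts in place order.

state after step 1 := [4 2 0 2]
2. fire T1 -> [4 2 0 2]
3. fire T3 -> [4 0 1 4]
4. fire T1 -> [4 2 0 4]
5. fire T3 -> [4 0 1 6]
6. fire T1 -> [4 2 0 6]

4 2 0 6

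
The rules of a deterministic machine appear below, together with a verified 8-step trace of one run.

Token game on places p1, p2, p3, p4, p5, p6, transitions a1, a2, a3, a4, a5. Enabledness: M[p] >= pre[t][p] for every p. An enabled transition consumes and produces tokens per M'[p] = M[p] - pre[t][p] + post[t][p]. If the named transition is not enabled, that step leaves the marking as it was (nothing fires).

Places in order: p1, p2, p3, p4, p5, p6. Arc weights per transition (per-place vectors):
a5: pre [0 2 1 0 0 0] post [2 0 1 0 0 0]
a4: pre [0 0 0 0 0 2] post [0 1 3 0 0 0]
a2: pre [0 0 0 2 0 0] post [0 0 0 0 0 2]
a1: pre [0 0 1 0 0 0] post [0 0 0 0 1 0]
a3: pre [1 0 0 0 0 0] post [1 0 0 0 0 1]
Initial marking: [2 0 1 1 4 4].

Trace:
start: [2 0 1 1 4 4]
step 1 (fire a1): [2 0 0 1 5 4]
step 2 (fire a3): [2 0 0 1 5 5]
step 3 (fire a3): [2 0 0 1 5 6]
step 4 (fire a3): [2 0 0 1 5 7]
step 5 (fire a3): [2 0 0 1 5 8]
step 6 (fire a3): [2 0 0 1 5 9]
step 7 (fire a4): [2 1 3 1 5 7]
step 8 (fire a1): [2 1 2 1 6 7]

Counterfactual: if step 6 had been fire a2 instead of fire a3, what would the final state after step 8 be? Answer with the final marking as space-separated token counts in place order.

(re-executing from step 6 with the substitution; state before step 6: [2 0 0 1 5 8])
step 6 (fire a2): [2 0 0 1 5 8]
step 7 (fire a4): [2 1 3 1 5 6]
step 8 (fire a1): [2 1 2 1 6 6]

2 1 2 1 6 6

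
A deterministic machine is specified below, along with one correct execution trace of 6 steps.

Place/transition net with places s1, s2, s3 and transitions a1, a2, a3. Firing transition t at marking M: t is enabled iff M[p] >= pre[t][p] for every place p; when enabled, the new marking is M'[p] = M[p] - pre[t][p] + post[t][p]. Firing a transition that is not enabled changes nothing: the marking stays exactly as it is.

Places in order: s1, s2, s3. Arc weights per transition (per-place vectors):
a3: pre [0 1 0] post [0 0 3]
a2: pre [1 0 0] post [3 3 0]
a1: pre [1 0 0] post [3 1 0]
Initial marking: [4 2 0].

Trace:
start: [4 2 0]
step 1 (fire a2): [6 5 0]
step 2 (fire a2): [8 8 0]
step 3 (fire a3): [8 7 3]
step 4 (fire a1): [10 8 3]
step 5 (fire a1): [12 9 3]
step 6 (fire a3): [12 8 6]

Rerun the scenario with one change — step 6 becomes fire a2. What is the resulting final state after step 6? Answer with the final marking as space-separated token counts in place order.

(re-executing from step 6 with the substitution; state before step 6: [12 9 3])
step 6 (fire a2): [14 12 3]

14 12 3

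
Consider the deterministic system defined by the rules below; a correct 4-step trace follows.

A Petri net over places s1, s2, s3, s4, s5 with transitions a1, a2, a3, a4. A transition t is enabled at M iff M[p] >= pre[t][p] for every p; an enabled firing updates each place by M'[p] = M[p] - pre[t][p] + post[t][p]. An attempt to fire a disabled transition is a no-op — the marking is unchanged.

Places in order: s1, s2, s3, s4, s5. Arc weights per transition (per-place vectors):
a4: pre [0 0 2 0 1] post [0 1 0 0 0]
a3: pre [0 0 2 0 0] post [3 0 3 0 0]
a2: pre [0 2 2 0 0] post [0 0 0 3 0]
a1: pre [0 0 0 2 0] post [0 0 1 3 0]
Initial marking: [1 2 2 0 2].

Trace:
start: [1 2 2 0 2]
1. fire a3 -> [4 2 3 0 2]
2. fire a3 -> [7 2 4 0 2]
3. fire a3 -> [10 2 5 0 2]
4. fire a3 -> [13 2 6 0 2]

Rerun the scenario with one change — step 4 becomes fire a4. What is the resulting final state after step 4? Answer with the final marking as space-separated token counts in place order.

10 3 3 0 1

(re-executing from step 4 with the substitution; state before step 4: [10 2 5 0 2])
4. fire a4 -> [10 3 3 0 1]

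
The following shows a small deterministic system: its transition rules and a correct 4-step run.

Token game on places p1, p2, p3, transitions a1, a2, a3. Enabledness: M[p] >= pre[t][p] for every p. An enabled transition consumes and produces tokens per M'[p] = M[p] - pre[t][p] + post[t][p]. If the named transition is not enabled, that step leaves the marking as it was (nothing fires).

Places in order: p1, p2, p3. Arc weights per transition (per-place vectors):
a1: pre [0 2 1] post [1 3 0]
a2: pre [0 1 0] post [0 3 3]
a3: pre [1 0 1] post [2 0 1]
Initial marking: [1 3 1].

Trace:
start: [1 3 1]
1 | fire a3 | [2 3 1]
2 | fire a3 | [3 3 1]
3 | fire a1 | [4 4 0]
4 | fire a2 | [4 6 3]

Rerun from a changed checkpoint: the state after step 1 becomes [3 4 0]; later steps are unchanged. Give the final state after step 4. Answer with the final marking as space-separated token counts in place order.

3 6 3

state after step 1 := [3 4 0]
2 | fire a3 | [3 4 0]
3 | fire a1 | [3 4 0]
4 | fire a2 | [3 6 3]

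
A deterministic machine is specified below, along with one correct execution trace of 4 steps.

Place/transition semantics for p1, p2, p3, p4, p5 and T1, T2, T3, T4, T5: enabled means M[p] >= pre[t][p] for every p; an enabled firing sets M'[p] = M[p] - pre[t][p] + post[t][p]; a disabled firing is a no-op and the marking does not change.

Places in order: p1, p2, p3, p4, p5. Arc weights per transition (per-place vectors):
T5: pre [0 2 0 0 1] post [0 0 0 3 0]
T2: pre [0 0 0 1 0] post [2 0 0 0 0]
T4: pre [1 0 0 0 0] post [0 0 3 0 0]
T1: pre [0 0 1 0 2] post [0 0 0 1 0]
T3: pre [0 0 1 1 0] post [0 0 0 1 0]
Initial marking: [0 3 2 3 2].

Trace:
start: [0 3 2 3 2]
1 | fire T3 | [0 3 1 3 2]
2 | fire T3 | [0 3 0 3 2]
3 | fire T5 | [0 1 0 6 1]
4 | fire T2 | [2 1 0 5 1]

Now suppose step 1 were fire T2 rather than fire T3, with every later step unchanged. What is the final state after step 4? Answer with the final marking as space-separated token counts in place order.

(re-executing from step 1 with the substitution; state before step 1: [0 3 2 3 2])
1 | fire T2 | [2 3 2 2 2]
2 | fire T3 | [2 3 1 2 2]
3 | fire T5 | [2 1 1 5 1]
4 | fire T2 | [4 1 1 4 1]

4 1 1 4 1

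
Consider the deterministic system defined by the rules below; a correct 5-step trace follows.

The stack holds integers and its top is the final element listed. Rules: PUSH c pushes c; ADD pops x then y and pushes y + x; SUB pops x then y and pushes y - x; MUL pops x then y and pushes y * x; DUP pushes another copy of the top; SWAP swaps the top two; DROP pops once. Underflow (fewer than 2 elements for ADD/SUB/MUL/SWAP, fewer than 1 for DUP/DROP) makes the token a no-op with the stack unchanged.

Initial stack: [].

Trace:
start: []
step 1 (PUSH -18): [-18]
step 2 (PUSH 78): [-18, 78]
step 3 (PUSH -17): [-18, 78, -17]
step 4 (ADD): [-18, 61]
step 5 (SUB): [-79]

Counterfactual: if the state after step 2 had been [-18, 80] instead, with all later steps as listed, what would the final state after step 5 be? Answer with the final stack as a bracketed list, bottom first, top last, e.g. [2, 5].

[-81]

state after step 2 := [-18, 80]
step 3 (PUSH -17): [-18, 80, -17]
step 4 (ADD): [-18, 63]
step 5 (SUB): [-81]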